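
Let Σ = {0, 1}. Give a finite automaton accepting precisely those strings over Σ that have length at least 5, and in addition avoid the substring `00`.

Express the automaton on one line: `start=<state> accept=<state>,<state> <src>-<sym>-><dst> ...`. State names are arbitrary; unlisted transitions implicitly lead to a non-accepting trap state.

start=S0 accept=S10,S11 S0-0->S1 S0-1->S2 S1-0->S3 S1-1->S4 S2-0->S5 S2-1->S4 S3-0->S3 S3-1->S3 S4-0->S6 S4-1->S7 S5-0->S3 S5-1->S7 S6-0->S3 S6-1->S8 S7-0->S9 S7-1->S8 S8-0->S10 S8-1->S11 S9-0->S3 S9-1->S11 S10-0->S3 S10-1->S11 S11-0->S10 S11-1->S11

Run two small machines in parallel and take their product. One (7 states) tracks the input length, saturating at 6; the other (3 states) tracks partial matches of the forbidden pattern `00`. Each combined state is a pair, one component from each; accept when both components accept. Equivalent product states are then merged.
12 states suffice.
          0    1  
>  S0     S1   S2 
   S1     S3   S4 
   S2     S5   S4 
   S3     S3   S3 
   S4     S6   S7 
   S5     S3   S7 
   S6     S3   S8 
   S7     S9   S8 
   S8    S10  S11 
   S9     S3  S11 
 * S10    S3  S11 
 * S11   S10  S11 
(> = start, * = accepting)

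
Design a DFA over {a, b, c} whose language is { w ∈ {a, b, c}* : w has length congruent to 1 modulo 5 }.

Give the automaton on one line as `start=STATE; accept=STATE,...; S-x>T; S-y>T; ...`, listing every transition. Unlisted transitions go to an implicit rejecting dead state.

start=q0; accept=q1; q0-a>q1; q0-b>q1; q0-c>q1; q1-a>q2; q1-b>q2; q1-c>q2; q2-a>q3; q2-b>q3; q2-c>q3; q3-a>q4; q3-b>q4; q3-c>q4; q4-a>q0; q4-b>q0; q4-c>q0

Only the length mod 5 matters, so use a 5-cycle: from any state, every input symbol moves to the next state, wrapping q4 back to q0. Mark q1 accepting.
        a   b   c  
>  q0   q1  q1  q1 
 * q1   q2  q2  q2 
   q2   q3  q3  q3 
   q3   q4  q4  q4 
   q4   q0  q0  q0 
(> = start, * = accepting)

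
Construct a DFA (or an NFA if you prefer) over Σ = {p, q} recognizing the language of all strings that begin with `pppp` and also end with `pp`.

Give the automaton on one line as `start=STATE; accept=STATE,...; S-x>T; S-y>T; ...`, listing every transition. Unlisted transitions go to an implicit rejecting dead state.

Run two small machines in parallel and take their product. One (6 states) tracks whether the input so far still matches the prefix `pppp`; the other (3 states) tracks how much of the suffix `pp` has currently been matched. Each combined state is a pair, one component from each; accept when both components accept. Minimizing collapses redundant product states.
        p   q  
>  s0   s1  s2 
   s1   s3  s2 
   s2   s2  s2 
   s3   s4  s2 
   s4   s5  s2 
 * s5   s5  s6 
   s6   s7  s6 
   s7   s5  s6 
(> = start, * = accepting)

start=s0; accept=s5; s0-p>s1; s0-q>s2; s1-p>s3; s1-q>s2; s2-p>s2; s2-q>s2; s3-p>s4; s3-q>s2; s4-p>s5; s4-q>s2; s5-p>s5; s5-q>s6; s6-p>s7; s6-q>s6; s7-p>s5; s7-q>s6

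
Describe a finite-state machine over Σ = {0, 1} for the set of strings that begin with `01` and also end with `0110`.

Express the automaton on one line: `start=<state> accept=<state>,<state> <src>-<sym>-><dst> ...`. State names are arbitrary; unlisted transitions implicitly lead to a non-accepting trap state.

start=q0 accept=q6 q0-0->q1 q0-1->q2 q1-0->q2 q1-1->q3 q2-0->q2 q2-1->q2 q3-0->q4 q3-1->q5 q4-0->q4 q4-1->q3 q5-0->q6 q5-1->q7 q6-0->q4 q6-1->q3 q7-0->q4 q7-1->q7

Run two small machines in parallel and take their product. The first has 4 states tracking whether the input so far still matches the prefix `01`; the second has 5 states tracking how much of the suffix `0110` has currently been matched. A product state is a pair (one from each), accepting exactly when both do. After merging equivalent states the machine shrinks.
An 8-state machine:
        0   1  
>  q0   q1  q2 
   q1   q2  q3 
   q2   q2  q2 
   q3   q4  q5 
   q4   q4  q3 
   q5   q6  q7 
 * q6   q4  q3 
   q7   q4  q7 
(> = start, * = accepting)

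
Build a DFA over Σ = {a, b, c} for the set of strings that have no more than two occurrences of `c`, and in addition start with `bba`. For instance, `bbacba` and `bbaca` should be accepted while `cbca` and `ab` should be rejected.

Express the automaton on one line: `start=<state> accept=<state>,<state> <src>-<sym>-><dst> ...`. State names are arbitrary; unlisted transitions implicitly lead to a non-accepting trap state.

Handle the two conditions separately and then intersect. The first has 4 states tracking the count of `c`s, saturating at 3; the second has 5 states tracking whether the input so far still matches the prefix `bba`. A product state is a pair (one from each), accepting exactly when both do. After merging equivalent states the machine shrinks.
With 7 states:
        a   b   c  
>  q0   q1  q2  q1 
   q1   q1  q1  q1 
   q2   q1  q3  q1 
   q3   q4  q1  q1 
 * q4   q4  q4  q5 
 * q5   q5  q5  q6 
 * q6   q6  q6  q1 
(> = start, * = accepting)

start=q0 accept=q4,q5,q6 q0-a->q1 q0-b->q2 q0-c->q1 q1-a->q1 q1-b->q1 q1-c->q1 q2-a->q1 q2-b->q3 q2-c->q1 q3-a->q4 q3-b->q1 q3-c->q1 q4-a->q4 q4-b->q4 q4-c->q5 q5-a->q5 q5-b->q5 q5-c->q6 q6-a->q6 q6-b->q6 q6-c->q1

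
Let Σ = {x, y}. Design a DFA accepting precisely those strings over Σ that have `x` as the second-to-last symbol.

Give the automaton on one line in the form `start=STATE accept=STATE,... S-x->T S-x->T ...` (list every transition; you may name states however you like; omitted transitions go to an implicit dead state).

A DFA must remember the last 2 symbols (since which symbol is second-to-last isn't known until the input ends). Use one state per possible window of the last ≤2 symbols; accept from those whose window starts with `x`.
A 7-state machine:
        x   y  
>  s0   s1  s2 
   s1   s3  s4 
   s2   s5  s6 
 * s3   s3  s4 
 * s4   s5  s6 
   s5   s3  s4 
   s6   s5  s6 
(> = start, * = accepting)

start=s0 accept=s3,s4 s0-x->s1 s0-y->s2 s1-x->s3 s1-y->s4 s2-x->s5 s2-y->s6 s3-x->s3 s3-y->s4 s4-x->s5 s4-y->s6 s5-x->s3 s5-y->s4 s6-x->s5 s6-y->s6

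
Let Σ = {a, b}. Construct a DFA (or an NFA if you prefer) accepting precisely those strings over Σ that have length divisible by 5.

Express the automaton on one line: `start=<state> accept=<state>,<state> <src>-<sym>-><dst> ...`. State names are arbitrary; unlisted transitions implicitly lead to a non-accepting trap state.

Count input length modulo 5: every symbol advances one step around the cycle S0 → S1 → S2 → S3 → S4 → S0. Accept at S0.
With 5 states:
        a   b  
>* S0   S1  S1 
   S1   S2  S2 
   S2   S3  S3 
   S3   S4  S4 
   S4   S0  S0 
(> = start, * = accepting)

start=S0 accept=S0 S0-a->S1 S0-b->S1 S1-a->S2 S1-b->S2 S2-a->S3 S2-b->S3 S3-a->S4 S3-b->S4 S4-a->S0 S4-b->S0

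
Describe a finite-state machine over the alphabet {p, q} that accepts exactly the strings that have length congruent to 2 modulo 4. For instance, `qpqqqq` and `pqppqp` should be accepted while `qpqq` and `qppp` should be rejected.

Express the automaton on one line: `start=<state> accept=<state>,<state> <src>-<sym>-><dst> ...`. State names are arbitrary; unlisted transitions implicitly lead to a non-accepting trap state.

start=S0 accept=S2 S0-p->S1 S0-q->S1 S1-p->S2 S1-q->S2 S2-p->S3 S2-q->S3 S3-p->S0 S3-q->S0

Only the length mod 4 matters, so use a 4-cycle: from any state, every input symbol moves to the next state, wrapping S3 back to S0. Mark S2 accepting.
        p   q  
>  S0   S1  S1 
   S1   S2  S2 
 * S2   S3  S3 
   S3   S0  S0 
(> = start, * = accepting)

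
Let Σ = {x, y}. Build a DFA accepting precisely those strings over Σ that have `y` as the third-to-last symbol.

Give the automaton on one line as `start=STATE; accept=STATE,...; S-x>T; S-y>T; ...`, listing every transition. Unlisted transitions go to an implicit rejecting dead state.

start=S0; accept=S11,S12,S13,S14; S0-x>S1; S0-y>S2; S1-x>S3; S1-y>S4; S2-x>S5; S2-y>S6; S3-x>S7; S3-y>S8; S4-x>S9; S4-y>S10; S5-x>S11; S5-y>S12; S6-x>S13; S6-y>S14; S7-x>S7; S7-y>S8; S8-x>S9; S8-y>S10; S9-x>S11; S9-y>S12; S10-x>S13; S10-y>S14; S11-x>S7; S11-y>S8; S12-x>S9; S12-y>S10; S13-x>S11; S13-y>S12; S14-x>S13; S14-y>S14

A DFA must remember the last 3 symbols (since which symbol is third-to-last isn't known until the input ends). Use one state per possible window of the last ≤3 symbols; accept from those whose window starts with `y`.
With 15 states:
          x    y  
>  S0     S1   S2 
   S1     S3   S4 
   S2     S5   S6 
   S3     S7   S8 
   S4     S9  S10 
   S5    S11  S12 
   S6    S13  S14 
   S7     S7   S8 
   S8     S9  S10 
   S9    S11  S12 
   S10   S13  S14 
 * S11    S7   S8 
 * S12    S9  S10 
 * S13   S11  S12 
 * S14   S13  S14 
(> = start, * = accepting)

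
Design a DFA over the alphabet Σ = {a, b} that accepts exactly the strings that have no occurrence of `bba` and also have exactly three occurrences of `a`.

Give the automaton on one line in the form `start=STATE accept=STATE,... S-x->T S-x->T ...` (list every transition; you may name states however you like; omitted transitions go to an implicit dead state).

start=s0 accept=s6 s0-a->s1 s0-b->s2 s1-a->s3 s1-b->s4 s2-a->s1 s2-b->s5 s3-a->s6 s3-b->s7 s4-a->s3 s4-b->s5 s5-a->s5 s5-b->s5 s6-a->s5 s6-b->s6 s7-a->s6 s7-b->s5

Run two small machines in parallel and take their product. The first has 4 states tracking partial matches of the forbidden pattern `bba`; the second has 5 states tracking the count of `a`s, saturating at 4. A product state is a pair (one from each), accepting exactly when both do. Equivalent product states are then merged.
8 states suffice.
        a   b  
>  s0   s1  s2 
   s1   s3  s4 
   s2   s1  s5 
   s3   s6  s7 
   s4   s3  s5 
   s5   s5  s5 
 * s6   s5  s6 
   s7   s6  s5 
(> = start, * = accepting)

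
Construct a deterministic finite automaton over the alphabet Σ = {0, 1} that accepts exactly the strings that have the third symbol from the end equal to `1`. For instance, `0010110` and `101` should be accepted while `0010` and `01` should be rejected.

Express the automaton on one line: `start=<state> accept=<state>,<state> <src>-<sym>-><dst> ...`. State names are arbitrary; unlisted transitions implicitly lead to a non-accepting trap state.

start=A accept=L,M,N,O A-0->B A-1->C B-0->D B-1->E C-0->F C-1->G D-0->H D-1->I E-0->J E-1->K F-0->L F-1->M G-0->N G-1->O H-0->H H-1->I I-0->J I-1->K J-0->L J-1->M K-0->N K-1->O L-0->H L-1->I M-0->J M-1->K N-0->L N-1->M O-0->N O-1->O

A DFA must remember the last 3 symbols (since which symbol is third-to-last isn't known until the input ends). Use one state per possible window of the last ≤3 symbols; accept from those whose window starts with `1`.
A 15-state machine:
       0  1 
>  A   B  C 
   B   D  E 
   C   F  G 
   D   H  I 
   E   J  K 
   F   L  M 
   G   N  O 
   H   H  I 
   I   J  K 
   J   L  M 
   K   N  O 
 * L   H  I 
 * M   J  K 
 * N   L  M 
 * O   N  O 
(> = start, * = accepting)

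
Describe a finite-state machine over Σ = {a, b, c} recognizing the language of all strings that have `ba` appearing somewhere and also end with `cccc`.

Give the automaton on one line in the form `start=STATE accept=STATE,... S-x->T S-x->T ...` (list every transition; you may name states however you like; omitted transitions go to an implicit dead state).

Handle the two conditions separately and then intersect. The first has 3 states tracking whether and how much of `ba` has been seen; the second has 5 states tracking how much of the suffix `cccc` has currently been matched. A product state is a pair (one from each), accepting exactly when both do. After merging equivalent states the machine shrinks.
With 7 states:
        a   b   c  
>  q0   q0  q1  q0 
   q1   q2  q1  q0 
   q2   q2  q2  q3 
   q3   q2  q2  q4 
   q4   q2  q2  q5 
   q5   q2  q2  q6 
 * q6   q2  q2  q6 
(> = start, * = accepting)

start=q0 accept=q6 q0-a->q0 q0-b->q1 q0-c->q0 q1-a->q2 q1-b->q1 q1-c->q0 q2-a->q2 q2-b->q2 q2-c->q3 q3-a->q2 q3-b->q2 q3-c->q4 q4-a->q2 q4-b->q2 q4-c->q5 q5-a->q2 q5-b->q2 q5-c->q6 q6-a->q2 q6-b->q2 q6-c->q6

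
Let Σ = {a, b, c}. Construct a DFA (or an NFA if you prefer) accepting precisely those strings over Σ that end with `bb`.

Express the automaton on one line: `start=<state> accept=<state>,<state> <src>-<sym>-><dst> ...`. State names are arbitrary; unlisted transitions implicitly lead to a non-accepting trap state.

Remember how much of `bb` the current input suffix matches. State q0 means no match yet; q1 means the last symbol is `b`; q2 means the last 2 symbols are `bb`. Only q2 accepts. On a mismatch, fall back to the longest proper suffix that is still a prefix of `bb`.
3 states suffice.
        a   b   c  
>  q0   q0  q1  q0 
   q1   q0  q2  q0 
 * q2   q0  q2  q0 
(> = start, * = accepting)

start=q0 accept=q2 q0-a->q0 q0-b->q1 q0-c->q0 q1-a->q0 q1-b->q2 q1-c->q0 q2-a->q0 q2-b->q2 q2-c->q0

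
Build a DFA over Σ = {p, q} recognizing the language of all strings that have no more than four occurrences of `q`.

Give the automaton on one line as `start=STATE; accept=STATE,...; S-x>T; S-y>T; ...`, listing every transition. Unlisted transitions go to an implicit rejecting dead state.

Only the number of `q`s matters, and only up to 5. Make a chain s0 → s1 → s2 → s3 → s4 → s5 advanced by each `q` (with s5 absorbing); every other symbol self-loops. The accepting set is {s0, s1, s2, s3, s4}.
A 6-state machine:
        p   q  
>* s0   s0  s1 
 * s1   s1  s2 
 * s2   s2  s3 
 * s3   s3  s4 
 * s4   s4  s5 
   s5   s5  s5 
(> = start, * = accepting)

start=s0; accept=s0,s1,s2,s3,s4; s0-p>s0; s0-q>s1; s1-p>s1; s1-q>s2; s2-p>s2; s2-q>s3; s3-p>s3; s3-q>s4; s4-p>s4; s4-q>s5; s5-p>s5; s5-q>s5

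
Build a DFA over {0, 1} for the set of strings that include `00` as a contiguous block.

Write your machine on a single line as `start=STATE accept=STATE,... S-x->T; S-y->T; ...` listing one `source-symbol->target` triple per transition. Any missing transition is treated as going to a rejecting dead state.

start=q0; accept=q2; q0-0->q1; q0-1->q0; q1-0->q2; q1-1->q0; q2-0->q2; q2-1->q2

States q0..q1 record the length of the longest prefix of `00` that matches the current input suffix. Reaching q2 means `00` has been seen, and we stay there forever. Accept from q2.
3 states suffice.
        0   1  
>  q0   q1  q0 
   q1   q2  q0 
 * q2   q2  q2 
(> = start, * = accepting)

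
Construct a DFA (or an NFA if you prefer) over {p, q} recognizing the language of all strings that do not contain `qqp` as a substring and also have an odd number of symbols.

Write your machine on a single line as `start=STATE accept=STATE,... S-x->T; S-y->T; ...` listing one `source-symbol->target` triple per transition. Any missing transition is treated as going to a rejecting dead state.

Build one automaton per condition and run them in lockstep. The first has 4 states tracking partial matches of the forbidden pattern `qqp`; the second has 2 states tracking the input length modulo 2. A product state is a pair (one from each), accepting exactly when both do. Equivalent product states are then merged.
With 7 states:
       p  q 
>  A   B  C 
 * B   A  D 
 * C   A  E 
   D   B  F 
   E   G  F 
 * F   G  E 
   G   G  G 
(> = start, * = accepting)

start=A; accept=B,C,F; A-p->B; A-q->C; B-p->A; B-q->D; C-p->A; C-q->E; D-p->B; D-q->F; E-p->G; E-q->F; F-p->G; F-q->E; G-p->G; G-q->G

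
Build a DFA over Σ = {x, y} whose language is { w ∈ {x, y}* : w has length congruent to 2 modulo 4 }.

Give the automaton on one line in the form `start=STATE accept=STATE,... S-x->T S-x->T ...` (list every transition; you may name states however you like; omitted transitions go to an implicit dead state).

start=S0 accept=S2 S0-x->S1 S0-y->S1 S1-x->S2 S1-y->S2 S2-x->S3 S2-y->S3 S3-x->S0 S3-y->S0

Only the length mod 4 matters, so use a 4-cycle: from any state, every input symbol moves to the next state, wrapping S3 back to S0. Mark S2 accepting.
        x   y  
>  S0   S1  S1 
   S1   S2  S2 
 * S2   S3  S3 
   S3   S0  S0 
(> = start, * = accepting)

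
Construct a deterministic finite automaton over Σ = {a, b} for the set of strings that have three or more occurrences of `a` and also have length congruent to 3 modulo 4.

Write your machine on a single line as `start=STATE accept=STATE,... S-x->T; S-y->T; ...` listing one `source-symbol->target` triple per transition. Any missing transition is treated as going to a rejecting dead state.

Build one automaton per condition and run them in lockstep. The first has 5 states tracking the count of `a`s, saturating at 4; the second has 4 states tracking the input length modulo 4. A product state is a pair (one from each), accepting exactly when both do. Minimizing collapses redundant product states.
A 16-state machine:
          a    b  
>  q0     q1   q2 
   q1     q3   q4 
   q2     q4   q5 
   q3     q6   q7 
   q4     q7   q8 
   q5     q8   q9 
 * q6    q10  q10 
   q7    q10  q11 
   q8    q11  q12 
   q9    q12   q0 
   q10   q13  q13 
   q11   q13  q14 
   q12   q14   q1 
   q13   q15  q15 
   q14   q15   q3 
   q15    q6   q6 
(> = start, * = accepting)

start=q0; accept=q6; q0-a->q1; q0-b->q2; q1-a->q3; q1-b->q4; q2-a->q4; q2-b->q5; q3-a->q6; q3-b->q7; q4-a->q7; q4-b->q8; q5-a->q8; q5-b->q9; q6-a->q10; q6-b->q10; q7-a->q10; q7-b->q11; q8-a->q11; q8-b->q12; q9-a->q12; q9-b->q0; q10-a->q13; q10-b->q13; q11-a->q13; q11-b->q14; q12-a->q14; q12-b->q1; q13-a->q15; q13-b->q15; q14-a->q15; q14-b->q3; q15-a->q6; q15-b->q6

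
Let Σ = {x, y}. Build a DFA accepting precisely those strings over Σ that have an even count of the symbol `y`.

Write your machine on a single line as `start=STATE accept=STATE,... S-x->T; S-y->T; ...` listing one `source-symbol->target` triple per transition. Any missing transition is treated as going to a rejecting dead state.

start=A; accept=A; A-x->A; A-y->B; B-x->B; B-y->A

The only thing that matters is how many `y`s have appeared, reduced mod 2. Use one state per residue: A for 0, …, B for 1. Reading `y` moves to the next residue; anything else stays put. A is accepting.
2 states suffice.
       x  y 
>* A   A  B 
   B   B  A 
(> = start, * = accepting)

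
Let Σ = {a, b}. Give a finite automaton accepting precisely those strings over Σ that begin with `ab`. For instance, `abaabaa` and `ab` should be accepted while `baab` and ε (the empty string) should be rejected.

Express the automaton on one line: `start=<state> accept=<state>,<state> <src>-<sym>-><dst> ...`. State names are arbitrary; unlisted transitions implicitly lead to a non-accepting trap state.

start=s0 accept=s2 s0-a->s1 s0-b->s3 s1-a->s3 s1-b->s2 s2-a->s2 s2-b->s2 s3-a->s3 s3-b->s3

Check the first 2 symbols one by one: s0 through s1 record how many have matched `ab` so far; any wrong symbol goes to the dead state s3. After all 2 match we enter the accepting sink s2.
With 4 states:
        a   b  
>  s0   s1  s3 
   s1   s3  s2 
 * s2   s2  s2 
   s3   s3  s3 
(> = start, * = accepting)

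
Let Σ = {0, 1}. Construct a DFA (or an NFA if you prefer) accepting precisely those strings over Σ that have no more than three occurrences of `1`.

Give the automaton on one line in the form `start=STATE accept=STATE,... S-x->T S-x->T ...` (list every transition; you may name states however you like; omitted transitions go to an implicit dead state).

Count `1`s, saturating at 4: states s0 through s3 mean 0 through 3 `1`s seen; s4 means more than 3. Each `1` increments (capped at s4); other symbols loop. Accept from {s0, s1, s2, s3}.
With 5 states:
        0   1  
>* s0   s0  s1 
 * s1   s1  s2 
 * s2   s2  s3 
 * s3   s3  s4 
   s4   s4  s4 
(> = start, * = accepting)

start=s0 accept=s0,s1,s2,s3 s0-0->s0 s0-1->s1 s1-0->s1 s1-1->s2 s2-0->s2 s2-1->s3 s3-0->s3 s3-1->s4 s4-0->s4 s4-1->s4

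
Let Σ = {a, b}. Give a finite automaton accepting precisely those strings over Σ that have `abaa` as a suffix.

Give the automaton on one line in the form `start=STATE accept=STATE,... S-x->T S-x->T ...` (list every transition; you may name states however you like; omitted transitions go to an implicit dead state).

Remember how much of `abaa` the current input suffix matches. State q0 means no match yet; q1 means the last symbol is `a`; q2 means the last 2 symbols are `ab`; q3 means the last 3 symbols are `aba`; q4 means the last 4 symbols are `abaa`. Only q4 accepts. On a mismatch, fall back to the longest proper suffix that is still a prefix of `abaa`.
        a   b  
>  q0   q1  q0 
   q1   q1  q2 
   q2   q3  q0 
   q3   q4  q2 
 * q4   q1  q2 
(> = start, * = accepting)

start=q0 accept=q4 q0-a->q1 q0-b->q0 q1-a->q1 q1-b->q2 q2-a->q3 q2-b->q0 q3-a->q4 q3-b->q2 q4-a->q1 q4-b->q2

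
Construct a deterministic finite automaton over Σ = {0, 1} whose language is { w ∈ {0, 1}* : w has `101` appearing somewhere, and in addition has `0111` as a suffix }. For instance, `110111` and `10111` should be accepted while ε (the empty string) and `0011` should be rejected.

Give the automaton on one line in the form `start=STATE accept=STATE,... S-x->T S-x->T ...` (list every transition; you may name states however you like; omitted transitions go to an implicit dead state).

Run two small machines in parallel and take their product. One (4 states) tracks whether and how much of `101` has been seen; the other (5 states) tracks how much of the suffix `0111` has currently been matched. Each combined state is a pair, one component from each; accept when both components accept. Minimizing collapses redundant product states.
        0   1  
>  q0   q0  q1 
   q1   q2  q1 
   q2   q0  q3 
   q3   q4  q5 
   q4   q4  q3 
   q5   q4  q6 
 * q6   q4  q7 
   q7   q4  q7 
(> = start, * = accepting)

start=q0 accept=q6 q0-0->q0 q0-1->q1 q1-0->q2 q1-1->q1 q2-0->q0 q2-1->q3 q3-0->q4 q3-1->q5 q4-0->q4 q4-1->q3 q5-0->q4 q5-1->q6 q6-0->q4 q6-1->q7 q7-0->q4 q7-1->q7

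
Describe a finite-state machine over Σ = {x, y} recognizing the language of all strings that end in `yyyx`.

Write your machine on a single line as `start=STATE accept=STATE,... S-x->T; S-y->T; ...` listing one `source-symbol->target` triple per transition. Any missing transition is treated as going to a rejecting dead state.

Let each state record the length of the longest suffix of the input read so far that is also a prefix of `yyyx`. B means the last symbol is `y`; C means the last 2 symbols are `yy`; D means the last 3 symbols are `yyy`; E means the last 4 symbols are `yyyx`. Accept only at E, where the string currently ends in `yyyx`.
5 states suffice.
       x  y 
>  A   A  B 
   B   A  C 
   C   A  D 
   D   E  D 
 * E   A  B 
(> = start, * = accepting)

start=A; accept=E; A-x->A; A-y->B; B-x->A; B-y->C; C-x->A; C-y->D; D-x->E; D-y->D; E-x->A; E-y->B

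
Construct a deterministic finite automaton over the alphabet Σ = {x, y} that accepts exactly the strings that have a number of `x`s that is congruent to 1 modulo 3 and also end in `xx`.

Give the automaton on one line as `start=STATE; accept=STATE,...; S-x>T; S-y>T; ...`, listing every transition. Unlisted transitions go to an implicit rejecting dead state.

Build one automaton per condition and run them in lockstep. One (3 states) tracks the count of `x`s modulo 3; the other (3 states) tracks how much of the suffix `xx` has currently been matched. Each combined state is a pair, one component from each; accept when both components accept. Equivalent product states are then merged.
5 states suffice.
        x   y  
>  q0   q1  q0 
   q1   q2  q1 
   q2   q3  q2 
   q3   q4  q0 
 * q4   q2  q1 
(> = start, * = accepting)

start=q0; accept=q4; q0-x>q1; q0-y>q0; q1-x>q2; q1-y>q1; q2-x>q3; q2-y>q2; q3-x>q4; q3-y>q0; q4-x>q2; q4-y>q1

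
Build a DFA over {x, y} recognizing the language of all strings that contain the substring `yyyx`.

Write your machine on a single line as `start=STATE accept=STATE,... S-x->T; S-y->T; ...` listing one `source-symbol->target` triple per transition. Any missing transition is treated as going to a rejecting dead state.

Track how much of `yyyx` has been matched so far: state s0 is no progress, s4 is the absorbing accept state reached once `yyyx` has occurred. Intermediate states record partial matches; on a mismatch, fall back to the longest reusable overlap.
A 5-state machine:
        x   y  
>  s0   s0  s1 
   s1   s0  s2 
   s2   s0  s3 
   s3   s4  s3 
 * s4   s4  s4 
(> = start, * = accepting)

start=s0; accept=s4; s0-x->s0; s0-y->s1; s1-x->s0; s1-y->s2; s2-x->s0; s2-y->s3; s3-x->s4; s3-y->s3; s4-x->s4; s4-y->s4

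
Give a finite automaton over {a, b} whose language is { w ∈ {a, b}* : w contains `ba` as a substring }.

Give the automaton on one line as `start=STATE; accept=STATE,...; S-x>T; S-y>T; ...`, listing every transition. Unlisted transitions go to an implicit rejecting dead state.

start=s0; accept=s2; s0-a>s0; s0-b>s1; s1-a>s2; s1-b>s1; s2-a>s2; s2-b>s2

States s0..s1 record the length of the longest prefix of `ba` that matches the current input suffix. Reaching s2 means `ba` has been seen, and we stay there forever. Accept from s2.
3 states suffice.
        a   b  
>  s0   s0  s1 
   s1   s2  s1 
 * s2   s2  s2 
(> = start, * = accepting)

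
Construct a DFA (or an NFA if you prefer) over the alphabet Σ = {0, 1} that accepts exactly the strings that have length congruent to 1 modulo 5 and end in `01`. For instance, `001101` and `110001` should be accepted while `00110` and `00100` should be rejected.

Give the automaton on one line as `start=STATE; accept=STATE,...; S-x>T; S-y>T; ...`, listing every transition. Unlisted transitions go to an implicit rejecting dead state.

start=s0; accept=s6; s0-0>s1; s0-1>s1; s1-0>s2; s1-1>s2; s2-0>s3; s2-1>s3; s3-0>s4; s3-1>s4; s4-0>s5; s4-1>s0; s5-0>s1; s5-1>s6; s6-0>s2; s6-1>s2

Build one automaton per condition and run them in lockstep. The first has 5 states tracking the input length modulo 5; the second has 3 states tracking how much of the suffix `01` has currently been matched. A product state is a pair (one from each), accepting exactly when both do. Minimizing collapses redundant product states.
With 7 states:
        0   1  
>  s0   s1  s1 
   s1   s2  s2 
   s2   s3  s3 
   s3   s4  s4 
   s4   s5  s0 
   s5   s1  s6 
 * s6   s2  s2 
(> = start, * = accepting)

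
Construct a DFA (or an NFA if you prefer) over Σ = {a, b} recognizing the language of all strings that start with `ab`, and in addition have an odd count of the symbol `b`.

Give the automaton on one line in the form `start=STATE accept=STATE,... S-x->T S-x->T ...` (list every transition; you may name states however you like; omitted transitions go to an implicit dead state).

Build one automaton per condition and run them in lockstep. One (4 states) tracks whether the input so far still matches the prefix `ab`; the other (2 states) tracks the count of `b`s modulo 2. Each combined state is a pair, one component from each; accept when both components accept. After merging equivalent states the machine shrinks.
With 5 states:
        a   b  
>  q0   q1  q2 
   q1   q2  q3 
   q2   q2  q2 
 * q3   q3  q4 
   q4   q4  q3 
(> = start, * = accepting)

start=q0 accept=q3 q0-a->q1 q0-b->q2 q1-a->q2 q1-b->q3 q2-a->q2 q2-b->q2 q3-a->q3 q3-b->q4 q4-a->q4 q4-b->q3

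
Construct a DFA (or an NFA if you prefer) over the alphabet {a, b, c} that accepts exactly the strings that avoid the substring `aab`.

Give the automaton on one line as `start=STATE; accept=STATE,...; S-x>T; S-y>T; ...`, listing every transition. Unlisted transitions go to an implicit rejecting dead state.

start=s0; accept=s0,s1,s2; s0-a>s1; s0-b>s0; s0-c>s0; s1-a>s2; s1-b>s0; s1-c>s0; s2-a>s2; s2-b>s3; s2-c>s0; s3-a>s3; s3-b>s3; s3-c>s3

This is the complement of 'contains `aab`'. Use the same substring-matching states — s0 through s3 holding how much of `aab` has just been matched — but flip the accepting set: everything except the trap s3 accepts.
4 states suffice.
        a   b   c  
>* s0   s1  s0  s0 
 * s1   s2  s0  s0 
 * s2   s2  s3  s0 
   s3   s3  s3  s3 
(> = start, * = accepting)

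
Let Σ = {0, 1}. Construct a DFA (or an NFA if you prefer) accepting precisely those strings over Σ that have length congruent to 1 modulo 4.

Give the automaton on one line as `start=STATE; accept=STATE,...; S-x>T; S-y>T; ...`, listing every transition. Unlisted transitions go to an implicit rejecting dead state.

Count input length modulo 4: every symbol advances one step around the cycle A → B → C → D → A. Accept at B.
A 4-state machine:
       0  1 
>  A   B  B 
 * B   C  C 
   C   D  D 
   D   A  A 
(> = start, * = accepting)

start=A; accept=B; A-0>B; A-1>B; B-0>C; B-1>C; C-0>D; C-1>D; D-0>A; D-1>A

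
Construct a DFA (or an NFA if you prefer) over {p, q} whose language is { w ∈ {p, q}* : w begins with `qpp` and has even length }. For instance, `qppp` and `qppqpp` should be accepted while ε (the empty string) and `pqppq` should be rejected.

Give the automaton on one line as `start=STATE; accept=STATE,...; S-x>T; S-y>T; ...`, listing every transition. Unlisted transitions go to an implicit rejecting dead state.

Run two small machines in parallel and take their product. One (5 states) tracks whether the input so far still matches the prefix `qpp`; the other (2 states) tracks the input length modulo 2. Each combined state is a pair, one component from each; accept when both components accept. Equivalent product states are then merged.
        p   q  
>  S0   S1  S2 
   S1   S1  S1 
   S2   S3  S1 
   S3   S4  S1 
   S4   S5  S5 
 * S5   S4  S4 
(> = start, * = accepting)

start=S0; accept=S5; S0-p>S1; S0-q>S2; S1-p>S1; S1-q>S1; S2-p>S3; S2-q>S1; S3-p>S4; S3-q>S1; S4-p>S5; S4-q>S5; S5-p>S4; S5-q>S4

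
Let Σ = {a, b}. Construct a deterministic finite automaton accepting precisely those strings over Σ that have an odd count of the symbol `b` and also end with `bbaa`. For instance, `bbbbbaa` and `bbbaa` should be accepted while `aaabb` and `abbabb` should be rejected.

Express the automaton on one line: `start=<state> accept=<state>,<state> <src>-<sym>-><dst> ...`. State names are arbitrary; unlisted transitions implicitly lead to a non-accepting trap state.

Build one automaton per condition and run them in lockstep. One (2 states) tracks the count of `b`s modulo 2; the other (5 states) tracks how much of the suffix `bbaa` has currently been matched. Each combined state is a pair, one component from each; accept when both components accept. After merging equivalent states the machine shrinks.
With 6 states:
        a   b  
>  q0   q0  q1 
   q1   q1  q2 
   q2   q0  q3 
   q3   q4  q2 
   q4   q5  q2 
 * q5   q1  q2 
(> = start, * = accepting)

start=q0 accept=q5 q0-a->q0 q0-b->q1 q1-a->q1 q1-b->q2 q2-a->q0 q2-b->q3 q3-a->q4 q3-b->q2 q4-a->q5 q4-b->q2 q5-a->q1 q5-b->q2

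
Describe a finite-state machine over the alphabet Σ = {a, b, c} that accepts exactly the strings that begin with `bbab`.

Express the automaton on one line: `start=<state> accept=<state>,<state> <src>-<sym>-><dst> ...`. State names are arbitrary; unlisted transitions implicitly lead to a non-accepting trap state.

start=q0 accept=q4 q0-a->q5 q0-b->q1 q0-c->q5 q1-a->q5 q1-b->q2 q1-c->q5 q2-a->q3 q2-b->q5 q2-c->q5 q3-a->q5 q3-b->q4 q3-c->q5 q4-a->q4 q4-b->q4 q4-c->q4 q5-a->q5 q5-b->q5 q5-c->q5

Check the first 4 symbols one by one: q0 through q3 record how many have matched `bbab` so far; any wrong symbol goes to the dead state q5. After all 4 match we enter the accepting sink q4.
With 6 states:
        a   b   c  
>  q0   q5  q1  q5 
   q1   q5  q2  q5 
   q2   q3  q5  q5 
   q3   q5  q4  q5 
 * q4   q4  q4  q4 
   q5   q5  q5  q5 
(> = start, * = accepting)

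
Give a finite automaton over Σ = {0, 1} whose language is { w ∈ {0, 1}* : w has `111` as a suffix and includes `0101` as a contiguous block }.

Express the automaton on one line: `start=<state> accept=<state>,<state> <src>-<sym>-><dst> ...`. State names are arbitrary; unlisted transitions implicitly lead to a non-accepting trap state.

Handle the two conditions separately and then intersect. One (4 states) tracks how much of the suffix `111` has currently been matched; the other (5 states) tracks whether and how much of `0101` has been seen. Each combined state is a pair, one component from each; accept when both components accept. Equivalent product states are then merged.
With 8 states:
        0   1  
>  q0   q1  q0 
   q1   q1  q2 
   q2   q3  q0 
   q3   q1  q4 
   q4   q5  q6 
   q5   q5  q4 
   q6   q5  q7 
 * q7   q5  q7 
(> = start, * = accepting)

start=q0 accept=q7 q0-0->q1 q0-1->q0 q1-0->q1 q1-1->q2 q2-0->q3 q2-1->q0 q3-0->q1 q3-1->q4 q4-0->q5 q4-1->q6 q5-0->q5 q5-1->q4 q6-0->q5 q6-1->q7 q7-0->q5 q7-1->q7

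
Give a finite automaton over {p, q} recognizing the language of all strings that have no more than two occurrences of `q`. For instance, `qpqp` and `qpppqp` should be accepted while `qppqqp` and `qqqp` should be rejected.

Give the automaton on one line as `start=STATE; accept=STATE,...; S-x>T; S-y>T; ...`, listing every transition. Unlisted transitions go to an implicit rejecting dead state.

Only the number of `q`s matters, and only up to 3. Make a chain A → B → C → D advanced by each `q` (with D absorbing); every other symbol self-loops. The accepting set is {A, B, C}.
       p  q 
>* A   A  B 
 * B   B  C 
 * C   C  D 
   D   D  D 
(> = start, * = accepting)

start=A; accept=A,B,C; A-p>A; A-q>B; B-p>B; B-q>C; C-p>C; C-q>D; D-p>D; D-q>D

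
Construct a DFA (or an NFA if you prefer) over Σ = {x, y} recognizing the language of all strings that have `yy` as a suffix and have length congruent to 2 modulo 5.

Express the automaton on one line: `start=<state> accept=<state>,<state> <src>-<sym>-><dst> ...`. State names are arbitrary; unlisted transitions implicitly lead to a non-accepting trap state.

start=S0 accept=S4 S0-x->S1 S0-y->S2 S1-x->S3 S1-y->S3 S2-x->S3 S2-y->S4 S3-x->S5 S3-y->S5 S4-x->S5 S4-y->S5 S5-x->S6 S5-y->S6 S6-x->S0 S6-y->S0

Handle the two conditions separately and then intersect. One (3 states) tracks how much of the suffix `yy` has currently been matched; the other (5 states) tracks the input length modulo 5. Each combined state is a pair, one component from each; accept when both components accept. Equivalent product states are then merged.
7 states suffice.
        x   y  
>  S0   S1  S2 
   S1   S3  S3 
   S2   S3  S4 
   S3   S5  S5 
 * S4   S5  S5 
   S5   S6  S6 
   S6   S0  S0 
(> = start, * = accepting)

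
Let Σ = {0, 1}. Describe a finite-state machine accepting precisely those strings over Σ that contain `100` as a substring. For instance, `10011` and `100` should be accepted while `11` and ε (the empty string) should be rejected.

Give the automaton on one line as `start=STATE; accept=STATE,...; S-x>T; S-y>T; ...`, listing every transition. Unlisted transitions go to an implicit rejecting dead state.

start=q0; accept=q3; q0-0>q0; q0-1>q1; q1-0>q2; q1-1>q1; q2-0>q3; q2-1>q1; q3-0>q3; q3-1>q3

Track how much of `100` has been matched so far: state q0 is no progress, q3 is the absorbing accept state reached once `100` has occurred. Intermediate states record partial matches; on a mismatch, fall back to the longest reusable overlap.
A 4-state machine:
        0   1  
>  q0   q0  q1 
   q1   q2  q1 
   q2   q3  q1 
 * q3   q3  q3 
(> = start, * = accepting)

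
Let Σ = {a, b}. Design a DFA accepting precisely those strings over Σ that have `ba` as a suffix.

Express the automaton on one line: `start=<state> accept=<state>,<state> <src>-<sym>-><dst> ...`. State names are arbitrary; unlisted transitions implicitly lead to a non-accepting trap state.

Let each state record the length of the longest suffix of the input read so far that is also a prefix of `ba`. q1 means the last symbol is `b`; q2 means the last 2 symbols are `ba`. Accept only at q2, where the string currently ends in `ba`.
        a   b  
>  q0   q0  q1 
   q1   q2  q1 
 * q2   q0  q1 
(> = start, * = accepting)

start=q0 accept=q2 q0-a->q0 q0-b->q1 q1-a->q2 q1-b->q1 q2-a->q0 q2-b->q1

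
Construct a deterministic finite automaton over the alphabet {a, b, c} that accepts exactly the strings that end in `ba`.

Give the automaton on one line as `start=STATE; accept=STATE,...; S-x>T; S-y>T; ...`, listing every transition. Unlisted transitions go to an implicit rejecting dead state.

Remember how much of `ba` the current input suffix matches. State s0 means no match yet; s1 means the last symbol is `b`; s2 means the last 2 symbols are `ba`. Only s2 accepts. On a mismatch, fall back to the longest proper suffix that is still a prefix of `ba`.
        a   b   c  
>  s0   s0  s1  s0 
   s1   s2  s1  s0 
 * s2   s0  s1  s0 
(> = start, * = accepting)

start=s0; accept=s2; s0-a>s0; s0-b>s1; s0-c>s0; s1-a>s2; s1-b>s1; s1-c>s0; s2-a>s0; s2-b>s1; s2-c>s0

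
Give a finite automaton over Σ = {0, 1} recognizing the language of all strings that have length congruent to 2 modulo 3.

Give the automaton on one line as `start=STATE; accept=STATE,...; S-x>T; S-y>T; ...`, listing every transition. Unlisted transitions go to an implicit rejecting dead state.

start=s0; accept=s2; s0-0>s1; s0-1>s1; s1-0>s2; s1-1>s2; s2-0>s0; s2-1>s0

Count input length modulo 3: every symbol advances one step around the cycle s0 → s1 → s2 → s0. Accept at s2.
A 3-state machine:
        0   1  
>  s0   s1  s1 
   s1   s2  s2 
 * s2   s0  s0 
(> = start, * = accepting)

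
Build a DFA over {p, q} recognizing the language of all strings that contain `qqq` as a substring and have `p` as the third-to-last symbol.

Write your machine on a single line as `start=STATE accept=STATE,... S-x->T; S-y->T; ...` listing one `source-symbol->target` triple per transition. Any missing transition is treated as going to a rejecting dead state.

Run two small machines in parallel and take their product. The first has 4 states tracking whether and how much of `qqq` has been seen; the second has 15 states tracking the last 3 symbols read. A product state is a pair (one from each), accepting exactly when both do. Minimizing collapses redundant product states.
11 states suffice.
       p  q 
>  A   A  B 
   B   A  C 
   C   A  D 
   D   E  D 
   E   F  G 
   F   H  I 
   G   J  K 
 * H   H  I 
 * I   J  K 
 * J   F  G 
 * K   E  D 
(> = start, * = accepting)

start=A; accept=H,I,J,K; A-p->A; A-q->B; B-p->A; B-q->C; C-p->A; C-q->D; D-p->E; D-q->D; E-p->F; E-q->G; F-p->H; F-q->I; G-p->J; G-q->K; H-p->H; H-q->I; I-p->J; I-q->K; J-p->F; J-q->G; K-p->E; K-q->D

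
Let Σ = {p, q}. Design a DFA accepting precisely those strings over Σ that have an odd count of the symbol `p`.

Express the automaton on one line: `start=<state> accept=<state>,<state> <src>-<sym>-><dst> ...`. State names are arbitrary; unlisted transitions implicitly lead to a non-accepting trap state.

Keep the running count of `p`s modulo 2: each `p` advances along the cycle s0 → s1 → s0 while other symbols loop. Accept at s1.
2 states suffice.
        p   q  
>  s0   s1  s0 
 * s1   s0  s1 
(> = start, * = accepting)

start=s0 accept=s1 s0-p->s1 s0-q->s0 s1-p->s0 s1-q->s1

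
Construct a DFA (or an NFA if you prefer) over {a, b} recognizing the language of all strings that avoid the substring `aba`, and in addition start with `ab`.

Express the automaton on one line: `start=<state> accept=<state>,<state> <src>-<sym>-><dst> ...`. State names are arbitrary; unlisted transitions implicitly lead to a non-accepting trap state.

Run two small machines in parallel and take their product. The first has 4 states tracking partial matches of the forbidden pattern `aba`; the second has 4 states tracking whether the input so far still matches the prefix `ab`. A product state is a pair (one from each), accepting exactly when both do.
A 10-state machine:
        a   b  
>  s0   s1  s2 
   s1   s3  s4 
   s2   s3  s2 
   s3   s3  s5 
 * s4   s6  s7 
   s5   s8  s2 
   s6   s6  s6 
 * s7   s9  s7 
   s8   s8  s8 
 * s9   s9  s4 
(> = start, * = accepting)

start=s0 accept=s4,s7,s9 s0-a->s1 s0-b->s2 s1-a->s3 s1-b->s4 s2-a->s3 s2-b->s2 s3-a->s3 s3-b->s5 s4-a->s6 s4-b->s7 s5-a->s8 s5-b->s2 s6-a->s6 s6-b->s6 s7-a->s9 s7-b->s7 s8-a->s8 s8-b->s8 s9-a->s9 s9-b->s4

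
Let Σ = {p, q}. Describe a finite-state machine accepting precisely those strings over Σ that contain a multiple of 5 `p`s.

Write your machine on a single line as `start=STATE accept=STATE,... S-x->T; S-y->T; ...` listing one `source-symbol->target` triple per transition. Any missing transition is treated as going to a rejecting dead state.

start=A; accept=A; A-p->B; A-q->A; B-p->C; B-q->B; C-p->D; C-q->C; D-p->E; D-q->D; E-p->A; E-q->E

Keep the running count of `p`s modulo 5: each `p` advances along the cycle A → B → C → D → E → A while other symbols loop. Accept at A.
5 states suffice.
       p  q 
>* A   B  A 
   B   C  B 
   C   D  C 
   D   E  D 
   E   A  E 
(> = start, * = accepting)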